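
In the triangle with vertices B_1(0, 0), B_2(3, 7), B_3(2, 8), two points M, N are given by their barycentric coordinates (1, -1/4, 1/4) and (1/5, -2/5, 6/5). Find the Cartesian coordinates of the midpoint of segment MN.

Barycentric coordinates of the midpoint are the average: (3/5, -13/40, 29/40).
Converting: (3/5)·B_1 + (-13/40)·B_2 + (29/40)·B_3 = (19/40, 141/40).

(19/40, 141/40)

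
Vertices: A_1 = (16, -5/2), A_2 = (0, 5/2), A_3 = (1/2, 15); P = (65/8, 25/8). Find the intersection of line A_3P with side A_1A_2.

Barycentric coordinates of P with respect to A_1A_2A_3: (1/2, 1/4, 1/4).
On side A_1A_2 the A_3-coordinate is zero; dropping P's A_3-weight 1/4 and renormalizing the remaining 1/2 : 1/4 gives weights 2/3, 1/3 on A_1, A_2.
Q = (2/3)·(16, -5/2) + (1/3)·(0, 5/2) = (32/3, -5/6).

(32/3, -5/6)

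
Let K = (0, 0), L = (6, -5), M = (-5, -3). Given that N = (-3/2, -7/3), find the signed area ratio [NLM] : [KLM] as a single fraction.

[KLM] = ½·(0·(-5−(-3)) + 6·(-3−0) + (-5)·(0−(-5))) = ½·(0 − 18 − 25) = -43/2.
[NLM] = ½·((-3/2)·(-5−(-3)) + 6·(-3−(-7/3)) + (-5)·(-7/3−(-5))) = ½·(3 − 4 − 40/3) = -43/6, so the ratio is (-43/6)/(-43/2) = 1/3.

1/3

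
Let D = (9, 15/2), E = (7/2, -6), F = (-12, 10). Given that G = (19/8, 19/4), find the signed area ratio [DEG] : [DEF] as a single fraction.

1/4

[DEF] = ½·(9·(-6−10) + (7/2)·(10−(15/2)) + (-12)·(15/2−(-6))) = ½·(-144 + 35/4 − 162) = -1189/8.
[DEG] = ½·(9·(-6−(19/4)) + (7/2)·(19/4−(15/2)) + (19/8)·(15/2−(-6))) = ½·(-387/4 − 77/8 + 513/16) = -1189/32, so the ratio is (-1189/32)/(-1189/8) = 1/4.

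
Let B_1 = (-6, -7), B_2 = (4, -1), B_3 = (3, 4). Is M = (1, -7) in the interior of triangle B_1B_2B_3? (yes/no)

no

Barycentric coordinates of M: (3/8, 11/8, -3/4).
The three coordinates are positive, positive, negative; a point is interior exactly when all three are positive.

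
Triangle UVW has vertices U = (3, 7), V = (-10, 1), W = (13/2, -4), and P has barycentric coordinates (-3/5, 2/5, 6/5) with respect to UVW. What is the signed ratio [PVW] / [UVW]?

The signed ratio [PVW]/[UVW] equals the barycentric coordinate of P at vertex U, which is -3/5.

-3/5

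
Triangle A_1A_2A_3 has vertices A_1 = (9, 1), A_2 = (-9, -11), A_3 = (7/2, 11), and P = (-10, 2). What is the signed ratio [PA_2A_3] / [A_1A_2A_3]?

[A_1A_2A_3] = ½·(9·(-11−11) + (-9)·(11−1) + (7/2)·(1−(-11))) = ½·(-198 − 90 + 42) = -123.
[PA_2A_3] = ½·((-10)·(-11−11) + (-9)·(11−2) + (7/2)·(2−(-11))) = ½·(220 − 81 + 91/2) = 369/4, so the ratio is (369/4)/(-123) = -3/4.

-3/4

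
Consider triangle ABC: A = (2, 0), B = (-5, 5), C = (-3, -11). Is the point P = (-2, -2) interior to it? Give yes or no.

yes

Barycentric coordinates of P: (1/3, 1/3, 1/3).
The three coordinates are positive, positive, positive; a point is interior exactly when all three are positive.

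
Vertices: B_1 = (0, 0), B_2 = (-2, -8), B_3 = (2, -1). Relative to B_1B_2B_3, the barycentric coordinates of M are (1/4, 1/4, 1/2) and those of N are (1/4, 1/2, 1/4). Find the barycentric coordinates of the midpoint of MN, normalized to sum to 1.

Since both coordinate triples sum to 1, the midpoint's barycentrics are the componentwise average.
(1/4+1/4)/2 = 1/4; similarly 3/8 and 3/8.

(1/4, 3/8, 3/8)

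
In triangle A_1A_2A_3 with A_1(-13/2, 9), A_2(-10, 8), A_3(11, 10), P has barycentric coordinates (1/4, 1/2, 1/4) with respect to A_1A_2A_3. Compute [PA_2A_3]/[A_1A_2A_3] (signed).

1/4

The signed ratio [PA_2A_3]/[A_1A_2A_3] equals the barycentric coordinate of P at vertex A_1, which is 1/4.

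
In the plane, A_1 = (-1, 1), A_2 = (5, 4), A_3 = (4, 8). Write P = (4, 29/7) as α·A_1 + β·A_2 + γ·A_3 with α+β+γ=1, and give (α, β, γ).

Signed area of the reference triangle: [A_1A_2A_3] = ½·((-1)·(4−8) + 5·(8−1) + 4·(1−4)) = ½·(4 + 35 − 12) = 27/2.
[PA_2A_3] = ½·(4·(4−8) + 5·(8−(29/7)) + 4·(29/7−4)) = ½·(-16 + 135/7 + 4/7) = 27/14, so the A_1-coordinate is (27/14)/(27/2) = 1/7.
[A_1PA_3] = ½·((-1)·(29/7−8) + 4·(8−1) + 4·(1−(29/7))) = ½·(27/7 + 28 − 88/7) = 135/14, so the A_2-coordinate is 5/7.
[A_1A_2P] = ½·((-1)·(4−(29/7)) + 5·(29/7−1) + 4·(1−4)) = ½·(1/7 + 110/7 − 12) = 27/14, so the A_3-coordinate is 1/7.

(1/7, 5/7, 1/7)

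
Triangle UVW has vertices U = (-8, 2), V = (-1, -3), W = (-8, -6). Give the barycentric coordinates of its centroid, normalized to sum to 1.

The centroid is the average of the vertices, so each weight is 1/3.

(1/3, 1/3, 1/3)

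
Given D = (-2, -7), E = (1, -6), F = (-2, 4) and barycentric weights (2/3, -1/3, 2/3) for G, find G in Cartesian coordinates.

G = (2/3)·D + (-1/3)·E + (2/3)·F.
x-coordinate: (2/3)·(-2) + (-1/3)·1 + (2/3)·(-2) = -3.
y-coordinate: (2/3)·(-7) + (-1/3)·(-6) + (2/3)·4 = 0.

(-3, 0)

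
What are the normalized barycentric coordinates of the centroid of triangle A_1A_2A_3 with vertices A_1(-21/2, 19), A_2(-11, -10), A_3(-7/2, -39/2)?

(1/3, 1/3, 1/3)

The centroid is the average of the vertices, so each weight is 1/3.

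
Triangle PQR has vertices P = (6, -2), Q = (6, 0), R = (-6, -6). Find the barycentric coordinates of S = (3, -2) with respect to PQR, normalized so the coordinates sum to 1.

Signed area of the reference triangle: [PQR] = ½·(6·(0−(-6)) + 6·(-6−(-2)) + (-6)·(-2−0)) = ½·(36 − 24 + 12) = 12.
[SQR] = ½·(3·(0−(-6)) + 6·(-6−(-2)) + (-6)·(-2−0)) = ½·(18 − 24 + 12) = 3, so the P-coordinate is 3/12 = 1/4.
[PSR] = ½·(6·(-2−(-6)) + 3·(-6−(-2)) + (-6)·(-2−(-2))) = ½·(24 − 12 + 0) = 6, so the Q-coordinate is 1/2.
[PQS] = ½·(6·(0−(-2)) + 6·(-2−(-2)) + 3·(-2−0)) = ½·(12 + 0 − 6) = 3, so the R-coordinate is 1/4.
Check: 1/4 + 1/2 + 1/4 = 1.

(1/4, 1/2, 1/4)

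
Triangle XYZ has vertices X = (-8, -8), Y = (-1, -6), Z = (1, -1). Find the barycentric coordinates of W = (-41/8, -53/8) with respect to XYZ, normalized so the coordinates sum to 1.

Signed area of the reference triangle: [XYZ] = ½·((-8)·(-6−(-1)) + (-1)·(-1−(-8)) + 1·(-8−(-6))) = ½·(40 − 7 − 2) = 31/2.
[WYZ] = ½·((-41/8)·(-6−(-1)) + (-1)·(-1−(-53/8)) + 1·(-53/8−(-6))) = ½·(205/8 − 45/8 − 5/8) = 155/16, so the X-coordinate is (155/16)/(31/2) = 5/8.
[XWZ] = ½·((-8)·(-53/8−(-1)) + (-41/8)·(-1−(-8)) + 1·(-8−(-53/8))) = ½·(45 − 287/8 − 11/8) = 31/8, so the Y-coordinate is 1/4.
[XYW] = ½·((-8)·(-6−(-53/8)) + (-1)·(-53/8−(-8)) + (-41/8)·(-8−(-6))) = ½·(-5 − 11/8 + 41/4) = 31/16, so the Z-coordinate is 1/8.

(5/8, 1/4, 1/8)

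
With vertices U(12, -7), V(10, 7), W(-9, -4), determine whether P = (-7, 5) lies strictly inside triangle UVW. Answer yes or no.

no

Barycentric coordinates of P: (-149/288, 65/96, 121/144).
The three coordinates are negative, positive, positive; a point is interior exactly when all three are positive.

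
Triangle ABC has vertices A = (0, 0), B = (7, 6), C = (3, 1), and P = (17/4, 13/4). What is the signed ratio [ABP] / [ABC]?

1/4

[ABC] = ½·(0·(6−1) + 7·(1−0) + 3·(0−6)) = ½·(0 + 7 − 18) = -11/2.
[ABP] = ½·(0·(6−(13/4)) + 7·(13/4−0) + (17/4)·(0−6)) = ½·(0 + 91/4 − 51/2) = -11/8, so the ratio is (-11/8)/(-11/2) = 1/4.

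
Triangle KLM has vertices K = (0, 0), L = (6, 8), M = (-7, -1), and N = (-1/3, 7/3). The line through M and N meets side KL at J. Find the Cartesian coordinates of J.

Barycentric coordinates of N with respect to KLM: (1/3, 1/3, 1/3).
On side KL the M-coordinate is zero; dropping N's M-weight 1/3 and renormalizing the remaining 1/3 : 1/3 gives weights 1/2, 1/2 on K, L.
J = (1/2)·(0, 0) + (1/2)·(6, 8) = (3, 4).

(3, 4)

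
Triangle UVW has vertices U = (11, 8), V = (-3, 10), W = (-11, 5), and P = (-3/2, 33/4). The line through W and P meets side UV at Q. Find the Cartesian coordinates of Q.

(5/3, 28/3)

Barycentric coordinates of P with respect to UVW: (1/4, 1/2, 1/4).
On side UV the W-coordinate is zero; dropping P's W-weight 1/4 and renormalizing the remaining 1/4 : 1/2 gives weights 1/3, 2/3 on U, V.
Q = (1/3)·(11, 8) + (2/3)·(-3, 10) = (5/3, 28/3).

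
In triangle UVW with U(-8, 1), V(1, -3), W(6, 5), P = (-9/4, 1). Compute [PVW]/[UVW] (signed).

[UVW] = ½·((-8)·(-3−5) + 1·(5−1) + 6·(1−(-3))) = ½·(64 + 4 + 24) = 46.
[PVW] = ½·((-9/4)·(-3−5) + 1·(5−1) + 6·(1−(-3))) = ½·(18 + 4 + 24) = 23, so the ratio is 23/46 = 1/2.

1/2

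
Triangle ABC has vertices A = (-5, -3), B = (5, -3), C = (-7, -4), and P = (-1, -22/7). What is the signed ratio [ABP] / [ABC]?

[ABC] = ½·((-5)·(-3−(-4)) + 5·(-4−(-3)) + (-7)·(-3−(-3))) = ½·(-5 − 5 + 0) = -5.
[ABP] = ½·((-5)·(-3−(-22/7)) + 5·(-22/7−(-3)) + (-1)·(-3−(-3))) = ½·(-5/7 − 5/7 + 0) = -5/7, so the ratio is (-5/7)/(-5) = 1/7.

1/7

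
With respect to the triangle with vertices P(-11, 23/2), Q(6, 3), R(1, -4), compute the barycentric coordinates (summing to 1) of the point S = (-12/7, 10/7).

(2/7, 1/7, 4/7)

Signed area of the reference triangle: [PQR] = ½·((-11)·(3−(-4)) + 6·(-4−(23/2)) + 1·(23/2−3)) = ½·(-77 − 93 + 17/2) = -323/4.
[SQR] = ½·((-12/7)·(3−(-4)) + 6·(-4−(10/7)) + 1·(10/7−3)) = ½·(-12 − 228/7 − 11/7) = -323/14, so the P-coordinate is (-323/14)/(-323/4) = 2/7.
[PSR] = ½·((-11)·(10/7−(-4)) + (-12/7)·(-4−(23/2)) + 1·(23/2−(10/7))) = ½·(-418/7 + 186/7 + 141/14) = -323/28, so the Q-coordinate is 1/7.
[PQS] = ½·((-11)·(3−(10/7)) + 6·(10/7−(23/2)) + (-12/7)·(23/2−3)) = ½·(-121/7 − 423/7 − 102/7) = -323/7, so the R-coordinate is 4/7.
Check: 2/7 + 1/7 + 4/7 = 1.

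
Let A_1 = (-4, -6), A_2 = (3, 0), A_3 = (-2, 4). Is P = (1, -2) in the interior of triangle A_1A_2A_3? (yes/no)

no

Barycentric coordinates of P: (9/29, 21/29, -1/29).
The three coordinates are positive, positive, negative; a point is interior exactly when all three are positive.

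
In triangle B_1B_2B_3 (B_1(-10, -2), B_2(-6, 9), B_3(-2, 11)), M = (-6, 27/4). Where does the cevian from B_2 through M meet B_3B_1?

(-6, 9/2)

Barycentric coordinates of M with respect to B_1B_2B_3: (1/4, 1/2, 1/4).
On side B_3B_1 the B_2-coordinate is zero; dropping M's B_2-weight 1/2 and renormalizing the remaining 1/4 : 1/4 gives weights 1/2, 1/2 on B_3, B_1.
N = (1/2)·(-2, 11) + (1/2)·(-10, -2) = (-6, 9/2).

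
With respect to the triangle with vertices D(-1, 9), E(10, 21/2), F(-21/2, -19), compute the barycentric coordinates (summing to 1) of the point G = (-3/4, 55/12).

Signed area of the reference triangle: [DEF] = ½·((-1)·(21/2−(-19)) + 10·(-19−9) + (-21/2)·(9−(21/2))) = ½·(-59/2 − 280 + 63/4) = -1175/8.
[GEF] = ½·((-3/4)·(21/2−(-19)) + 10·(-19−(55/12)) + (-21/2)·(55/12−(21/2))) = ½·(-177/8 − 1415/6 + 497/8) = -1175/12, so the D-coordinate is (-1175/12)/(-1175/8) = 2/3.
[DGF] = ½·((-1)·(55/12−(-19)) + (-3/4)·(-19−9) + (-21/2)·(9−(55/12))) = ½·(-283/12 + 21 − 371/8) = -1175/48, so the E-coordinate is 1/6.
[DEG] = ½·((-1)·(21/2−(55/12)) + 10·(55/12−9) + (-3/4)·(9−(21/2))) = ½·(-71/12 − 265/6 + 9/8) = -1175/48, so the F-coordinate is 1/6.

(2/3, 1/6, 1/6)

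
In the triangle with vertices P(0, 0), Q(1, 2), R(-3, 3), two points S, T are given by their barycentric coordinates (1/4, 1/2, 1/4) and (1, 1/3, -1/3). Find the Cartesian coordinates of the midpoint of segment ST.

Barycentric coordinates of the midpoint are the average: (5/8, 5/12, -1/24).
Converting: (5/8)·P + (5/12)·Q + (-1/24)·R = (13/24, 17/24).

(13/24, 17/24)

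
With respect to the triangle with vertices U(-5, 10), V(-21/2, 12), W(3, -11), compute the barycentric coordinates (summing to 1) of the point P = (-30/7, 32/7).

Signed area of the reference triangle: [UVW] = ½·((-5)·(12−(-11)) + (-21/2)·(-11−10) + 3·(10−12)) = ½·(-115 + 441/2 − 6) = 199/4.
[PVW] = ½·((-30/7)·(12−(-11)) + (-21/2)·(-11−(32/7)) + 3·(32/7−12)) = ½·(-690/7 + 327/2 − 156/7) = 597/28, so the U-coordinate is (597/28)/(199/4) = 3/7.
[UPW] = ½·((-5)·(32/7−(-11)) + (-30/7)·(-11−10) + 3·(10−(32/7))) = ½·(-545/7 + 90 + 114/7) = 199/14, so the V-coordinate is 2/7.
[UVP] = ½·((-5)·(12−(32/7)) + (-21/2)·(32/7−10) + (-30/7)·(10−12)) = ½·(-260/7 + 57 + 60/7) = 199/14, so the W-coordinate is 2/7.
Check: 3/7 + 2/7 + 2/7 = 1.

(3/7, 2/7, 2/7)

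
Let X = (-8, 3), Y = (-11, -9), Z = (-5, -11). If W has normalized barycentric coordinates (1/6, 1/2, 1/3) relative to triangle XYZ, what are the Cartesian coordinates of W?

W = (1/6)·X + (1/2)·Y + (1/3)·Z.
x-coordinate: (1/6)·(-8) + (1/2)·(-11) + (1/3)·(-5) = -17/2.
y-coordinate: (1/6)·3 + (1/2)·(-9) + (1/3)·(-11) = -23/3.

(-17/2, -23/3)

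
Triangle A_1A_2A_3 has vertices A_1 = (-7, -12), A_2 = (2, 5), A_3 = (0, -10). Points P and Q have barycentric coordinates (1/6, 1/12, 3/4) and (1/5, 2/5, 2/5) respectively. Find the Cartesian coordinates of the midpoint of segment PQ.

(-4/5, -809/120)

Barycentric coordinates of the midpoint are the average: (11/60, 29/120, 23/40).
Converting: (11/60)·A_1 + (29/120)·A_2 + (23/40)·A_3 = (-4/5, -809/120).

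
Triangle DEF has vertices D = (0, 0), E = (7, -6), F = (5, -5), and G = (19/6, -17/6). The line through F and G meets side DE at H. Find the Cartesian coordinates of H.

(14/5, -12/5)

Barycentric coordinates of G with respect to DEF: (1/2, 1/3, 1/6).
On side DE the F-coordinate is zero; dropping G's F-weight 1/6 and renormalizing the remaining 1/2 : 1/3 gives weights 3/5, 2/5 on D, E.
H = (3/5)·(0, 0) + (2/5)·(7, -6) = (14/5, -12/5).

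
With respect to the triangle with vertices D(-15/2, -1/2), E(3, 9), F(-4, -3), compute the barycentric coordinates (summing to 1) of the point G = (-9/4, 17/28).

(1/14, 2/7, 9/14)

Signed area of the reference triangle: [DEF] = ½·((-15/2)·(9−(-3)) + 3·(-3−(-1/2)) + (-4)·(-1/2−9)) = ½·(-90 − 15/2 + 38) = -119/4.
[GEF] = ½·((-9/4)·(9−(-3)) + 3·(-3−(17/28)) + (-4)·(17/28−9)) = ½·(-27 − 303/28 + 235/7) = -17/8, so the D-coordinate is (-17/8)/(-119/4) = 1/14.
[DGF] = ½·((-15/2)·(17/28−(-3)) + (-9/4)·(-3−(-1/2)) + (-4)·(-1/2−(17/28))) = ½·(-1515/56 + 45/8 + 31/7) = -17/2, so the E-coordinate is 2/7.
[DEG] = ½·((-15/2)·(9−(17/28)) + 3·(17/28−(-1/2)) + (-9/4)·(-1/2−9)) = ½·(-3525/56 + 93/28 + 171/8) = -153/8, so the F-coordinate is 9/14.
Check: 1/14 + 2/7 + 9/14 = 1.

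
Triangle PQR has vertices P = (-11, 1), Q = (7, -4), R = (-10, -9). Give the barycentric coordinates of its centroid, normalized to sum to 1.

(1/3, 1/3, 1/3)

The centroid is the average of the vertices, so each weight is 1/3.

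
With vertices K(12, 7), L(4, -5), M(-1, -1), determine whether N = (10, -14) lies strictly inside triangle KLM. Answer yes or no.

Barycentric coordinates of N: (-21/92, 257/92, -36/23).
The three coordinates are negative, positive, negative; a point is interior exactly when all three are positive.

no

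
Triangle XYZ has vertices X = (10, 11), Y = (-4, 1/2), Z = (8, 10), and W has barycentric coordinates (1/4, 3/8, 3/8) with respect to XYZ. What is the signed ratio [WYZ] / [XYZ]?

The signed ratio [WYZ]/[XYZ] equals the barycentric coordinate of W at vertex X, which is 1/4.

1/4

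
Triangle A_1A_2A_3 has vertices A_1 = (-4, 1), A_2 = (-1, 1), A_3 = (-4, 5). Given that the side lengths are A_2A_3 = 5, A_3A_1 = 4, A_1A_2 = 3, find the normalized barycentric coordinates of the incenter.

(5/12, 1/3, 1/4)

The incenter has barycentric coordinates proportional to the opposite side lengths: (5 : 4 : 3).
Normalizing by 5+4+3 = 12 gives (5/12, 1/3, 1/4).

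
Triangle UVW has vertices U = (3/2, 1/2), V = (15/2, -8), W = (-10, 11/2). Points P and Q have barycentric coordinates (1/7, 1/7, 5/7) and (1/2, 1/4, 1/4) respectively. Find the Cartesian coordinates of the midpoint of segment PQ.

Barycentric coordinates of the midpoint are the average: (9/28, 11/56, 27/56).
Converting: (9/28)·U + (11/56)·V + (27/56)·W = (-321/112, 139/112).

(-321/112, 139/112)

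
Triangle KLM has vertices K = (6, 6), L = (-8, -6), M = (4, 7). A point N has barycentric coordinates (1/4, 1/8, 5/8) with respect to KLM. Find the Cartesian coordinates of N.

(3, 41/8)

N = (1/4)·K + (1/8)·L + (5/8)·M.
x-coordinate: (1/4)·6 + (1/8)·(-8) + (5/8)·4 = 3.
y-coordinate: (1/4)·6 + (1/8)·(-6) + (5/8)·7 = 41/8.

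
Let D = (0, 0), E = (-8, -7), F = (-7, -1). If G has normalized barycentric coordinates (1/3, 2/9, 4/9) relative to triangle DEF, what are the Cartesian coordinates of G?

G = (1/3)·D + (2/9)·E + (4/9)·F.
x-coordinate: (1/3)·0 + (2/9)·(-8) + (4/9)·(-7) = -44/9.
y-coordinate: (1/3)·0 + (2/9)·(-7) + (4/9)·(-1) = -2.

(-44/9, -2)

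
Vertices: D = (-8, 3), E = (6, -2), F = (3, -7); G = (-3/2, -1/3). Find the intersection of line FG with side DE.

(-12/5, 1)

Barycentric coordinates of G with respect to DEF: (1/2, 1/3, 1/6).
On side DE the F-coordinate is zero; dropping G's F-weight 1/6 and renormalizing the remaining 1/2 : 1/3 gives weights 3/5, 2/5 on D, E.
H = (3/5)·(-8, 3) + (2/5)·(6, -2) = (-12/5, 1).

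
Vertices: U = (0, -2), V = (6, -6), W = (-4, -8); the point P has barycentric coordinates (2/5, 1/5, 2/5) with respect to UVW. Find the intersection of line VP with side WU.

Line VP meets WU where the V-coordinate vanishes; zeroing P's V-weight and renormalizing leaves W, U-weights 2/5 : 2/5 → (1/2, 1/2).
So Q = (1/2)·W + (1/2)·U = (-2, -5).

(-2, -5)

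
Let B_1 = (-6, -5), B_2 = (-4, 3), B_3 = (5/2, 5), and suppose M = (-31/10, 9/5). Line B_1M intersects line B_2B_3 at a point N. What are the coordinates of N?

(-19/8, 7/2)

Barycentric coordinates of M with respect to B_1B_2B_3: (1/5, 3/5, 1/5).
On side B_2B_3 the B_1-coordinate is zero; dropping M's B_1-weight 1/5 and renormalizing the remaining 3/5 : 1/5 gives weights 3/4, 1/4 on B_2, B_3.
N = (3/4)·(-4, 3) + (1/4)·(5/2, 5) = (-19/8, 7/2).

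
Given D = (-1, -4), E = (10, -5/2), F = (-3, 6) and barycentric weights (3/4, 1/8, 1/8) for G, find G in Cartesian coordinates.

G = (3/4)·D + (1/8)·E + (1/8)·F.
x-coordinate: (3/4)·(-1) + (1/8)·10 + (1/8)·(-3) = 1/8.
y-coordinate: (3/4)·(-4) + (1/8)·(-5/2) + (1/8)·6 = -41/16.

(1/8, -41/16)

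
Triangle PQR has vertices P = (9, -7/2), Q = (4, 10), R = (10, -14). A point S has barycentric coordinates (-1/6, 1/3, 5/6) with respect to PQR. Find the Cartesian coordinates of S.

S = (-1/6)·P + (1/3)·Q + (5/6)·R.
x-coordinate: (-1/6)·9 + (1/3)·4 + (5/6)·10 = 49/6.
y-coordinate: (-1/6)·(-7/2) + (1/3)·10 + (5/6)·(-14) = -31/4.

(49/6, -31/4)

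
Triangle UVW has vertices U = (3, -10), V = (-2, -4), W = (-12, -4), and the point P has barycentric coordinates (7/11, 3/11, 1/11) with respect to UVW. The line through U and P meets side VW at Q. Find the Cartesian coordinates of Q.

(-9/2, -4)

Line UP meets VW where the U-coordinate vanishes; zeroing P's U-weight and renormalizing leaves V, W-weights 3/11 : 1/11 → (3/4, 1/4).
So Q = (3/4)·V + (1/4)·W = (-9/2, -4).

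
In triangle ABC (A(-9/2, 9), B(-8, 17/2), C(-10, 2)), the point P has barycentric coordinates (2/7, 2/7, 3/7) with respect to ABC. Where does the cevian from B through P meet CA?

Line BP meets CA where the B-coordinate vanishes; zeroing P's B-weight and renormalizing leaves C, A-weights 3/7 : 2/7 → (3/5, 2/5).
So Q = (3/5)·C + (2/5)·A = (-39/5, 24/5).

(-39/5, 24/5)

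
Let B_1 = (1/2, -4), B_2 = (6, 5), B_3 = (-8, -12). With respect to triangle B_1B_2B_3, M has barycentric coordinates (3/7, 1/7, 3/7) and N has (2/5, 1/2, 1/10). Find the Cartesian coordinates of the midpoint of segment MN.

(3/140, -451/140)

Barycentric coordinates of the midpoint are the average: (29/70, 9/28, 37/140).
Converting: (29/70)·B_1 + (9/28)·B_2 + (37/140)·B_3 = (3/140, -451/140).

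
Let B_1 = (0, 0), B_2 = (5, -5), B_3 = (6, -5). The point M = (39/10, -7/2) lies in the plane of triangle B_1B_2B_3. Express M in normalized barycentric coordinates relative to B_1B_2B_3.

(3/10, 3/10, 2/5)

Signed area of the reference triangle: [B_1B_2B_3] = ½·(0·(-5−(-5)) + 5·(-5−0) + 6·(0−(-5))) = ½·(0 − 25 + 30) = 5/2.
[MB_2B_3] = ½·((39/10)·(-5−(-5)) + 5·(-5−(-7/2)) + 6·(-7/2−(-5))) = ½·(0 − 15/2 + 9) = 3/4, so the B_1-coordinate is (3/4)/(5/2) = 3/10.
[B_1MB_3] = ½·(0·(-7/2−(-5)) + (39/10)·(-5−0) + 6·(0−(-7/2))) = ½·(0 − 39/2 + 21) = 3/4, so the B_2-coordinate is 3/10.
[B_1B_2M] = ½·(0·(-5−(-7/2)) + 5·(-7/2−0) + (39/10)·(0−(-5))) = ½·(0 − 35/2 + 39/2) = 1, so the B_3-coordinate is 2/5.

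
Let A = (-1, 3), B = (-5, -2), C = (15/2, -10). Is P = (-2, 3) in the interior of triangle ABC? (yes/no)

Barycentric coordinates of P: (173/189, 26/189, -10/189).
The three coordinates are positive, positive, negative; a point is interior exactly when all three are positive.

no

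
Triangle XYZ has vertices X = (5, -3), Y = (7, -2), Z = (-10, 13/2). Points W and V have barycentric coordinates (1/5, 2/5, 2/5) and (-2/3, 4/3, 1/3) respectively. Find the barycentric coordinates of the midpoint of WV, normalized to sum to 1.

Since both coordinate triples sum to 1, the midpoint's barycentrics are the componentwise average.
(1/5+-2/3)/2 = -7/30; similarly 13/15 and 11/30.

(-7/30, 13/15, 11/30)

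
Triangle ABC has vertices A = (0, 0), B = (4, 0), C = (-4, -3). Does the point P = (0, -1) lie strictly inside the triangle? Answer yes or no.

yes

Barycentric coordinates of P: (1/3, 1/3, 1/3).
The three coordinates are positive, positive, positive; a point is interior exactly when all three are positive.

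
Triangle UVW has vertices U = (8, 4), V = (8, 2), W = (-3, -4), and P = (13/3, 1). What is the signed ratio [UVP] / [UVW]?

[UVW] = ½·(8·(2−(-4)) + 8·(-4−4) + (-3)·(4−2)) = ½·(48 − 64 − 6) = -11.
[UVP] = ½·(8·(2−1) + 8·(1−4) + (13/3)·(4−2)) = ½·(8 − 24 + 26/3) = -11/3, so the ratio is (-11/3)/(-11) = 1/3.

1/3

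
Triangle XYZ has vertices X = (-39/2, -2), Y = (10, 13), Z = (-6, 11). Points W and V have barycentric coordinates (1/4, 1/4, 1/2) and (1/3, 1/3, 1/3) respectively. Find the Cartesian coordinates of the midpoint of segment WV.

Barycentric coordinates of the midpoint are the average: (7/24, 7/24, 5/12).
Converting: (7/24)·X + (7/24)·Y + (5/12)·Z = (-253/48, 187/24).

(-253/48, 187/24)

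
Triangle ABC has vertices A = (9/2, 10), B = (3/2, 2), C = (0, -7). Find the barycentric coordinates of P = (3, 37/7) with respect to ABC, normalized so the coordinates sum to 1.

Signed area of the reference triangle: [ABC] = ½·((9/2)·(2−(-7)) + (3/2)·(-7−10) + 0·(10−2)) = ½·(81/2 − 51/2 + 0) = 15/2.
[PBC] = ½·(3·(2−(-7)) + (3/2)·(-7−(37/7)) + 0·(37/7−2)) = ½·(27 − 129/7 + 0) = 30/7, so the A-coordinate is (30/7)/(15/2) = 4/7.
[APC] = ½·((9/2)·(37/7−(-7)) + 3·(-7−10) + 0·(10−(37/7))) = ½·(387/7 − 51 + 0) = 15/7, so the B-coordinate is 2/7.
[ABP] = ½·((9/2)·(2−(37/7)) + (3/2)·(37/7−10) + 3·(10−2)) = ½·(-207/14 − 99/14 + 24) = 15/14, so the C-coordinate is 1/7.
Check: 4/7 + 2/7 + 1/7 = 1.

(4/7, 2/7, 1/7)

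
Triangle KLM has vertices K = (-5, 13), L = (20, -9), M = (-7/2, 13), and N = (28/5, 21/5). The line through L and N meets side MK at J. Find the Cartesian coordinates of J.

Barycentric coordinates of N with respect to KLM: (1/5, 2/5, 2/5).
On side MK the L-coordinate is zero; dropping N's L-weight 2/5 and renormalizing the remaining 2/5 : 1/5 gives weights 2/3, 1/3 on M, K.
J = (2/3)·(-7/2, 13) + (1/3)·(-5, 13) = (-4, 13).

(-4, 13)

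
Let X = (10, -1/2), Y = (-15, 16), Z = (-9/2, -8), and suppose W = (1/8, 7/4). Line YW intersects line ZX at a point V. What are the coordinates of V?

(31/6, -3)

Barycentric coordinates of W with respect to XYZ: (1/2, 1/4, 1/4).
On side ZX the Y-coordinate is zero; dropping W's Y-weight 1/4 and renormalizing the remaining 1/4 : 1/2 gives weights 1/3, 2/3 on Z, X.
V = (1/3)·(-9/2, -8) + (2/3)·(10, -1/2) = (31/6, -3).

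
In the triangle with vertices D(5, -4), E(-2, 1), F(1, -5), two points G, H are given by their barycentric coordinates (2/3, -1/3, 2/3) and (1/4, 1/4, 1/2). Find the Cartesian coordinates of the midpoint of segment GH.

Barycentric coordinates of the midpoint are the average: (11/24, -1/24, 7/12).
Converting: (11/24)·D + (-1/24)·E + (7/12)·F = (71/24, -115/24).

(71/24, -115/24)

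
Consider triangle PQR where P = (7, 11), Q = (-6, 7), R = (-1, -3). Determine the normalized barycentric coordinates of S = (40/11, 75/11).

(7/11, 1/11, 3/11)

Signed area of the reference triangle: [PQR] = ½·(7·(7−(-3)) + (-6)·(-3−11) + (-1)·(11−7)) = ½·(70 + 84 − 4) = 75.
[SQR] = ½·((40/11)·(7−(-3)) + (-6)·(-3−(75/11)) + (-1)·(75/11−7)) = ½·(400/11 + 648/11 + 2/11) = 525/11, so the P-coordinate is (525/11)/75 = 7/11.
[PSR] = ½·(7·(75/11−(-3)) + (40/11)·(-3−11) + (-1)·(11−(75/11))) = ½·(756/11 − 560/11 − 46/11) = 75/11, so the Q-coordinate is 1/11.
[PQS] = ½·(7·(7−(75/11)) + (-6)·(75/11−11) + (40/11)·(11−7)) = ½·(14/11 + 276/11 + 160/11) = 225/11, so the R-coordinate is 3/11.
Check: 7/11 + 1/11 + 3/11 = 1.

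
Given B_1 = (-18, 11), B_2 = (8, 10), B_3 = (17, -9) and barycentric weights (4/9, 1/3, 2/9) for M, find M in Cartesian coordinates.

M = (4/9)·B_1 + (1/3)·B_2 + (2/9)·B_3.
x-coordinate: (4/9)·(-18) + (1/3)·8 + (2/9)·17 = -14/9.
y-coordinate: (4/9)·11 + (1/3)·10 + (2/9)·(-9) = 56/9.

(-14/9, 56/9)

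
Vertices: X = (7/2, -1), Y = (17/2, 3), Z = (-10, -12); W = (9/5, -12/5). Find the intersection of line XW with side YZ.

Barycentric coordinates of W with respect to XYZ: (3/5, 1/5, 1/5).
On side YZ the X-coordinate is zero; dropping W's X-weight 3/5 and renormalizing the remaining 1/5 : 1/5 gives weights 1/2, 1/2 on Y, Z.
V = (1/2)·(17/2, 3) + (1/2)·(-10, -12) = (-3/4, -9/2).

(-3/4, -9/2)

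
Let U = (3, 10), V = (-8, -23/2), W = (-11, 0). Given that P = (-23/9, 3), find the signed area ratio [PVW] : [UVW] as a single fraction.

5/9

[UVW] = ½·(3·(-23/2−0) + (-8)·(0−10) + (-11)·(10−(-23/2))) = ½·(-69/2 + 80 − 473/2) = -191/2.
[PVW] = ½·((-23/9)·(-23/2−0) + (-8)·(0−3) + (-11)·(3−(-23/2))) = ½·(529/18 + 24 − 319/2) = -955/18, so the ratio is (-955/18)/(-191/2) = 5/9.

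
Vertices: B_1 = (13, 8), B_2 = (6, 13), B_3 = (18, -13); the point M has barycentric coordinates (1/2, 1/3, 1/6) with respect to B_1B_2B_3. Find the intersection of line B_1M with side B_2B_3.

(10, 13/3)

Line B_1M meets B_2B_3 where the B_1-coordinate vanishes; zeroing M's B_1-weight and renormalizing leaves B_2, B_3-weights 1/3 : 1/6 → (2/3, 1/3).
So N = (2/3)·B_2 + (1/3)·B_3 = (10, 13/3).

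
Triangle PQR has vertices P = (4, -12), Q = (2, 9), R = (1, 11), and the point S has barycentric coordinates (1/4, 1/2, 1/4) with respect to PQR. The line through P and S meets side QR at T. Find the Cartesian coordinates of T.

Line PS meets QR where the P-coordinate vanishes; zeroing S's P-weight and renormalizing leaves Q, R-weights 1/2 : 1/4 → (2/3, 1/3).
So T = (2/3)·Q + (1/3)·R = (5/3, 29/3).

(5/3, 29/3)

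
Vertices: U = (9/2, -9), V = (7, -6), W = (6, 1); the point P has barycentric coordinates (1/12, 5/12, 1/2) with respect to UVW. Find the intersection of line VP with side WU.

(81/14, -3/7)

Line VP meets WU where the V-coordinate vanishes; zeroing P's V-weight and renormalizing leaves W, U-weights 1/2 : 1/12 → (6/7, 1/7).
So Q = (6/7)·W + (1/7)·U = (81/14, -3/7).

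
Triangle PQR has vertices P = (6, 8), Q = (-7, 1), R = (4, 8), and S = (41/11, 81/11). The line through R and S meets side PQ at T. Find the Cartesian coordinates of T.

(17/5, 33/5)

Barycentric coordinates of S with respect to PQR: (4/11, 1/11, 6/11).
On side PQ the R-coordinate is zero; dropping S's R-weight 6/11 and renormalizing the remaining 4/11 : 1/11 gives weights 4/5, 1/5 on P, Q.
T = (4/5)·(6, 8) + (1/5)·(-7, 1) = (17/5, 33/5).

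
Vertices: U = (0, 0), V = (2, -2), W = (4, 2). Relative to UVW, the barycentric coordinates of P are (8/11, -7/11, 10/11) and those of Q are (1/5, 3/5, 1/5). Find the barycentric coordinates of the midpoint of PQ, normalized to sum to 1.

(51/110, -1/55, 61/110)

Since both coordinate triples sum to 1, the midpoint's barycentrics are the componentwise average.
(8/11+1/5)/2 = 51/110; similarly -1/55 and 61/110.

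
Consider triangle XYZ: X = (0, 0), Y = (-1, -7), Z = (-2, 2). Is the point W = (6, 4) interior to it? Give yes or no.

Barycentric coordinates of W: (37/8, -5/4, -19/8).
The three coordinates are positive, negative, negative; a point is interior exactly when all three are positive.

no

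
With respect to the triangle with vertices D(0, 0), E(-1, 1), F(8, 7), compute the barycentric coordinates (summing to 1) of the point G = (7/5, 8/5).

(3/5, 1/5, 1/5)

Signed area of the reference triangle: [DEF] = ½·(0·(1−7) + (-1)·(7−0) + 8·(0−1)) = ½·(0 − 7 − 8) = -15/2.
[GEF] = ½·((7/5)·(1−7) + (-1)·(7−(8/5)) + 8·(8/5−1)) = ½·(-42/5 − 27/5 + 24/5) = -9/2, so the D-coordinate is (-9/2)/(-15/2) = 3/5.
[DGF] = ½·(0·(8/5−7) + (7/5)·(7−0) + 8·(0−(8/5))) = ½·(0 + 49/5 − 64/5) = -3/2, so the E-coordinate is 1/5.
[DEG] = ½·(0·(1−(8/5)) + (-1)·(8/5−0) + (7/5)·(0−1)) = ½·(0 − 8/5 − 7/5) = -3/2, so the F-coordinate is 1/5.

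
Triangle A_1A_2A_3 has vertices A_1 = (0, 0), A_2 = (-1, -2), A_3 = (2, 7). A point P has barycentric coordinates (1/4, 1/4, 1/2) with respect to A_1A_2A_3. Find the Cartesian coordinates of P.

P = (1/4)·A_1 + (1/4)·A_2 + (1/2)·A_3.
x-coordinate: (1/4)·0 + (1/4)·(-1) + (1/2)·2 = 3/4.
y-coordinate: (1/4)·0 + (1/4)·(-2) + (1/2)·7 = 3.

(3/4, 3)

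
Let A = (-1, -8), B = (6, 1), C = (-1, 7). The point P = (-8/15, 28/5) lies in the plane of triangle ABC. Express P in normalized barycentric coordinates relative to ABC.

(1/15, 1/15, 13/15)

Signed area of the reference triangle: [ABC] = ½·((-1)·(1−7) + 6·(7−(-8)) + (-1)·(-8−1)) = ½·(6 + 90 + 9) = 105/2.
[PBC] = ½·((-8/15)·(1−7) + 6·(7−(28/5)) + (-1)·(28/5−1)) = ½·(16/5 + 42/5 − 23/5) = 7/2, so the A-coordinate is (7/2)/(105/2) = 1/15.
[APC] = ½·((-1)·(28/5−7) + (-8/15)·(7−(-8)) + (-1)·(-8−(28/5))) = ½·(7/5 − 8 + 68/5) = 7/2, so the B-coordinate is 1/15.
[ABP] = ½·((-1)·(1−(28/5)) + 6·(28/5−(-8)) + (-8/15)·(-8−1)) = ½·(23/5 + 408/5 + 24/5) = 91/2, so the C-coordinate is 13/15.
Check: 1/15 + 1/15 + 13/15 = 1.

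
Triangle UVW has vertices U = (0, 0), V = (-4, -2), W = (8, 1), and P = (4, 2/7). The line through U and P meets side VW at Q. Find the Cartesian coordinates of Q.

(28/5, 2/5)

Barycentric coordinates of P with respect to UVW: (2/7, 1/7, 4/7).
On side VW the U-coordinate is zero; dropping P's U-weight 2/7 and renormalizing the remaining 1/7 : 4/7 gives weights 1/5, 4/5 on V, W.
Q = (1/5)·(-4, -2) + (4/5)·(8, 1) = (28/5, 2/5).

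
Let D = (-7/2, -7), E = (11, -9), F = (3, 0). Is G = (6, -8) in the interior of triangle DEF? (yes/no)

yes

Barycentric coordinates of G: (74/229, 146/229, 9/229).
The three coordinates are positive, positive, positive; a point is interior exactly when all three are positive.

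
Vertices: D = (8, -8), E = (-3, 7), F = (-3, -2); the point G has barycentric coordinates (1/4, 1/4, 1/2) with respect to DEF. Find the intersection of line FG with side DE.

Line FG meets DE where the F-coordinate vanishes; zeroing G's F-weight and renormalizing leaves D, E-weights 1/4 : 1/4 → (1/2, 1/2).
So H = (1/2)·D + (1/2)·E = (5/2, -1/2).

(5/2, -1/2)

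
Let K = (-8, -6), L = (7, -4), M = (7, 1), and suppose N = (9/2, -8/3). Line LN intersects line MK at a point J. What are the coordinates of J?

(2, -4/3)

Barycentric coordinates of N with respect to KLM: (1/6, 1/2, 1/3).
On side MK the L-coordinate is zero; dropping N's L-weight 1/2 and renormalizing the remaining 1/3 : 1/6 gives weights 2/3, 1/3 on M, K.
J = (2/3)·(7, 1) + (1/3)·(-8, -6) = (2, -4/3).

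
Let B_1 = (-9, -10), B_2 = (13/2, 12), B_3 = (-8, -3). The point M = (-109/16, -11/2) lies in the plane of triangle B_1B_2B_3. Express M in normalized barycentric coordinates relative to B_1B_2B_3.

Signed area of the reference triangle: [B_1B_2B_3] = ½·((-9)·(12−(-3)) + (13/2)·(-3−(-10)) + (-8)·(-10−12)) = ½·(-135 + 91/2 + 176) = 173/4.
[MB_2B_3] = ½·((-109/16)·(12−(-3)) + (13/2)·(-3−(-11/2)) + (-8)·(-11/2−12)) = ½·(-1635/16 + 65/4 + 140) = 865/32, so the B_1-coordinate is (865/32)/(173/4) = 5/8.
[B_1MB_3] = ½·((-9)·(-11/2−(-3)) + (-109/16)·(-3−(-10)) + (-8)·(-10−(-11/2))) = ½·(45/2 − 763/16 + 36) = 173/32, so the B_2-coordinate is 1/8.
[B_1B_2M] = ½·((-9)·(12−(-11/2)) + (13/2)·(-11/2−(-10)) + (-109/16)·(-10−12)) = ½·(-315/2 + 117/4 + 1199/8) = 173/16, so the B_3-coordinate is 1/4.

(5/8, 1/8, 1/4)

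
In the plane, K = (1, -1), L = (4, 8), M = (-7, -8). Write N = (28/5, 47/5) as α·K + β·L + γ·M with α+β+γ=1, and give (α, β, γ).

(1/5, 1, -1/5)

Signed area of the reference triangle: [KLM] = ½·(1·(8−(-8)) + 4·(-8−(-1)) + (-7)·(-1−8)) = ½·(16 − 28 + 63) = 51/2.
[NLM] = ½·((28/5)·(8−(-8)) + 4·(-8−(47/5)) + (-7)·(47/5−8)) = ½·(448/5 − 348/5 − 49/5) = 51/10, so the K-coordinate is (51/10)/(51/2) = 1/5.
[KNM] = ½·(1·(47/5−(-8)) + (28/5)·(-8−(-1)) + (-7)·(-1−(47/5))) = ½·(87/5 − 196/5 + 364/5) = 51/2, so the L-coordinate is 1.
[KLN] = ½·(1·(8−(47/5)) + 4·(47/5−(-1)) + (28/5)·(-1−8)) = ½·(-7/5 + 208/5 − 252/5) = -51/10, so the M-coordinate is -1/5.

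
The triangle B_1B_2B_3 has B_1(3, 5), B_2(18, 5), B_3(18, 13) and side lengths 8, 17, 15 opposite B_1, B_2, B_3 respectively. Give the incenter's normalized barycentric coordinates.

(1/5, 17/40, 3/8)

The incenter has barycentric coordinates proportional to the opposite side lengths: (8 : 17 : 15).
Normalizing by 8+17+15 = 40 gives (1/5, 17/40, 3/8).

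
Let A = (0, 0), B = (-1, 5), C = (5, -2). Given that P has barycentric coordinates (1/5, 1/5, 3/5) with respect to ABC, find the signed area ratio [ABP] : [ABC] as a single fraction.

The signed ratio [ABP]/[ABC] equals the barycentric coordinate of P at vertex C, which is 3/5.

3/5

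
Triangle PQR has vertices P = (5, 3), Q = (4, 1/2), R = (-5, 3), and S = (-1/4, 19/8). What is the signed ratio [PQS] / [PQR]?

1/2

[PQR] = ½·(5·(1/2−3) + 4·(3−3) + (-5)·(3−(1/2))) = ½·(-25/2 + 0 − 25/2) = -25/2.
[PQS] = ½·(5·(1/2−(19/8)) + 4·(19/8−3) + (-1/4)·(3−(1/2))) = ½·(-75/8 − 5/2 − 5/8) = -25/4, so the ratio is (-25/4)/(-25/2) = 1/2.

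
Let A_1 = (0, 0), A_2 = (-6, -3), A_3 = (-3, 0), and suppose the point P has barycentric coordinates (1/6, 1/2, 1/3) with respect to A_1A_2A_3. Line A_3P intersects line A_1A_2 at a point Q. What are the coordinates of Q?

Line A_3P meets A_1A_2 where the A_3-coordinate vanishes; zeroing P's A_3-weight and renormalizing leaves A_1, A_2-weights 1/6 : 1/2 → (1/4, 3/4).
So Q = (1/4)·A_1 + (3/4)·A_2 = (-9/2, -9/4).

(-9/2, -9/4)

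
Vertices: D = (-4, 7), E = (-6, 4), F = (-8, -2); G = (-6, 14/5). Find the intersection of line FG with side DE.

Barycentric coordinates of G with respect to DEF: (2/5, 1/5, 2/5).
On side DE the F-coordinate is zero; dropping G's F-weight 2/5 and renormalizing the remaining 2/5 : 1/5 gives weights 2/3, 1/3 on D, E.
H = (2/3)·(-4, 7) + (1/3)·(-6, 4) = (-14/3, 6).

(-14/3, 6)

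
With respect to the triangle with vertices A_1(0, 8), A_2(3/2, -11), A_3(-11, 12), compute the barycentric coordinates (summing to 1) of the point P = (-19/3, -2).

(-1/3, 2/3, 2/3)

Signed area of the reference triangle: [A_1A_2A_3] = ½·(0·(-11−12) + (3/2)·(12−8) + (-11)·(8−(-11))) = ½·(0 + 6 − 209) = -203/2.
[PA_2A_3] = ½·((-19/3)·(-11−12) + (3/2)·(12−(-2)) + (-11)·(-2−(-11))) = ½·(437/3 + 21 − 99) = 203/6, so the A_1-coordinate is (203/6)/(-203/2) = -1/3.
[A_1PA_3] = ½·(0·(-2−12) + (-19/3)·(12−8) + (-11)·(8−(-2))) = ½·(0 − 76/3 − 110) = -203/3, so the A_2-coordinate is 2/3.
[A_1A_2P] = ½·(0·(-11−(-2)) + (3/2)·(-2−8) + (-19/3)·(8−(-11))) = ½·(0 − 15 − 361/3) = -203/3, so the A_3-coordinate is 2/3.
Check: -1/3 + 2/3 + 2/3 = 1.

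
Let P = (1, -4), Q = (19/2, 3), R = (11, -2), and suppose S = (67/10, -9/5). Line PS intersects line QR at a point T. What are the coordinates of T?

Barycentric coordinates of S with respect to PQR: (2/5, 1/5, 2/5).
On side QR the P-coordinate is zero; dropping S's P-weight 2/5 and renormalizing the remaining 1/5 : 2/5 gives weights 1/3, 2/3 on Q, R.
T = (1/3)·(19/2, 3) + (2/3)·(11, -2) = (21/2, -1/3).

(21/2, -1/3)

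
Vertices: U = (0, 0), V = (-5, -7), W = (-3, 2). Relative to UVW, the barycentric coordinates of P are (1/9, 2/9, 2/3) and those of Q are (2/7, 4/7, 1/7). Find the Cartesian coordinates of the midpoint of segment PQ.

Barycentric coordinates of the midpoint are the average: (25/126, 25/63, 17/42).
Converting: (25/126)·U + (25/63)·V + (17/42)·W = (-403/126, -124/63).

(-403/126, -124/63)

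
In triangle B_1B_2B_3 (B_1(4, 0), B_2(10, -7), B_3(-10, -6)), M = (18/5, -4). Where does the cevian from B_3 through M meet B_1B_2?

(7, -7/2)

Barycentric coordinates of M with respect to B_1B_2B_3: (2/5, 2/5, 1/5).
On side B_1B_2 the B_3-coordinate is zero; dropping M's B_3-weight 1/5 and renormalizing the remaining 2/5 : 2/5 gives weights 1/2, 1/2 on B_1, B_2.
N = (1/2)·(4, 0) + (1/2)·(10, -7) = (7, -7/2).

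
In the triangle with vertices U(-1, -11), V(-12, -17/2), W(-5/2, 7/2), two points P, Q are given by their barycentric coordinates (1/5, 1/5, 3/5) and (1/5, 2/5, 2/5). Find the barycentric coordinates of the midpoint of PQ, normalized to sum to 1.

(1/5, 3/10, 1/2)

Since both coordinate triples sum to 1, the midpoint's barycentrics are the componentwise average.
(1/5+1/5)/2 = 1/5; similarly 3/10 and 1/2.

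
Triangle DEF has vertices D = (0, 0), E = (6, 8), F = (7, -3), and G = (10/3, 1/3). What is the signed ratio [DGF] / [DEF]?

1/6

[DEF] = ½·(0·(8−(-3)) + 6·(-3−0) + 7·(0−8)) = ½·(0 − 18 − 56) = -37.
[DGF] = ½·(0·(1/3−(-3)) + (10/3)·(-3−0) + 7·(0−(1/3))) = ½·(0 − 10 − 7/3) = -37/6, so the ratio is (-37/6)/(-37) = 1/6.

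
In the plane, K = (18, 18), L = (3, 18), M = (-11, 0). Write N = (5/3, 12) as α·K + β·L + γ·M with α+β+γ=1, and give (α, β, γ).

(2/9, 4/9, 1/3)

Signed area of the reference triangle: [KLM] = ½·(18·(18−0) + 3·(0−18) + (-11)·(18−18)) = ½·(324 − 54 + 0) = 135.
[NLM] = ½·((5/3)·(18−0) + 3·(0−12) + (-11)·(12−18)) = ½·(30 − 36 + 66) = 30, so the K-coordinate is 30/135 = 2/9.
[KNM] = ½·(18·(12−0) + (5/3)·(0−18) + (-11)·(18−12)) = ½·(216 − 30 − 66) = 60, so the L-coordinate is 4/9.
[KLN] = ½·(18·(18−12) + 3·(12−18) + (5/3)·(18−18)) = ½·(108 − 18 + 0) = 45, so the M-coordinate is 1/3.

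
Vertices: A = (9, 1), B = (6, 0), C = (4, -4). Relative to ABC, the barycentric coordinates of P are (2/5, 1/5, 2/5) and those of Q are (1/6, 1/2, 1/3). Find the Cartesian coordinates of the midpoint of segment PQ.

(367/60, -71/60)

Barycentric coordinates of the midpoint are the average: (17/60, 7/20, 11/30).
Converting: (17/60)·A + (7/20)·B + (11/30)·C = (367/60, -71/60).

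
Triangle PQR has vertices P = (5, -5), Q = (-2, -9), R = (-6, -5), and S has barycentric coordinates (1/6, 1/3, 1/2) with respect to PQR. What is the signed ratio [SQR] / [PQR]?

The signed ratio [SQR]/[PQR] equals the barycentric coordinate of S at vertex P, which is 1/6.

1/6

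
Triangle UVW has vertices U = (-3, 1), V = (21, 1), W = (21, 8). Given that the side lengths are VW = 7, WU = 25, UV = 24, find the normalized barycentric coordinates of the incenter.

The incenter has barycentric coordinates proportional to the opposite side lengths: (7 : 25 : 24).
Normalizing by 7+25+24 = 56 gives (1/8, 25/56, 3/7).

(1/8, 25/56, 3/7)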